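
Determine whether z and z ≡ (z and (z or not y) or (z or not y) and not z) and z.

E1: z and z
    = z
E2: (z and (z or not y) or (z or not y) and not z) and z
    = (z or not y) and z
    = z
Both reduce to z, so they are equivalent.

Yes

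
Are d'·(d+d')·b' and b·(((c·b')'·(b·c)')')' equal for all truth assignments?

No

E1: d'·(d+d')·b'
    = d'·b'
E2: b·(((c·b')'·(b·c)')')'
    = b·(c·b'+b·c)'
    = b·c'
These differ: at b=1, c=0, d=0, E1 = 0 but E2 = 1.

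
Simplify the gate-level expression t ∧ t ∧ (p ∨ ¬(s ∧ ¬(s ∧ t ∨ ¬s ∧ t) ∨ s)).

t ∧ (p ∨ ¬s)

t ∧ t ∧ (p ∨ ¬(s ∧ ¬(s ∧ t ∨ ¬s ∧ t) ∨ s))
= t ∧ t ∧ (p ∨ ¬(s ∧ ¬t ∨ s))   (distribution)
= t ∧ t ∧ (p ∨ ¬s)   (absorption)
= t ∧ (p ∨ ¬s)   (idempotence)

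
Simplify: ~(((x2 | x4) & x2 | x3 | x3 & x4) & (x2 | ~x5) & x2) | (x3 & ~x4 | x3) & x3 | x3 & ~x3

~x2 | x3

~(((x2 | x4) & x2 | x3 | x3 & x4) & (x2 | ~x5) & x2) | (x3 & ~x4 | x3) & x3 | x3 & ~x3
= ~(((x2 | x4) & x2 | x3 | x3 & x4) & x2) | (x3 & ~x4 | x3) & x3 | x3 & ~x3   [absorption]
= ~((x2 | x3 | x3 & x4) & x2) | (x3 & ~x4 | x3) & x3 | x3 & ~x3   [absorption]
= ~((x2 | x3) & x2) | (x3 & ~x4 | x3) & x3 | x3 & ~x3   [absorption]
= ~((x2 | x3) & x2) | x3 & x3 | x3 & ~x3   [absorption]
= ~((x2 | x3) & x2) | x3   [distribution]
= ~x2 | x3   [absorption]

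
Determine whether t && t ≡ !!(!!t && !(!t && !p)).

E1: t && t
    = t   [idempotence]
E2: !!(!!t && !(!t && !p))
    = !(!t || !t && !p)   [De Morgan]
    = !!t   [absorption]
    = t   [double negation]
Both reduce to t, so they are equivalent.

Yes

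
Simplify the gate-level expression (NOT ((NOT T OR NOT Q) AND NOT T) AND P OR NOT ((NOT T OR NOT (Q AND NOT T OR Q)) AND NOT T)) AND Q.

T AND Q

(NOT ((NOT T OR NOT Q) AND NOT T) AND P OR NOT ((NOT T OR NOT (Q AND NOT T OR Q)) AND NOT T)) AND Q
= (NOT ((NOT T OR NOT Q) AND NOT T) AND P OR NOT ((NOT T OR NOT Q) AND NOT T)) AND Q   — absorption
= NOT ((NOT T OR NOT Q) AND NOT T) AND Q   — absorption
= NOT NOT T AND Q   — absorption
= T AND Q   — double negation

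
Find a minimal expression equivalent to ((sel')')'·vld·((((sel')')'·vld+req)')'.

((sel')')'·vld·((((sel')')'·vld+req)')'
= ((sel')')'·vld·(((sel')')'·vld+req)   — double negation
= ((sel')')'·vld   — absorption
= sel'·vld   — double negation

sel'·vld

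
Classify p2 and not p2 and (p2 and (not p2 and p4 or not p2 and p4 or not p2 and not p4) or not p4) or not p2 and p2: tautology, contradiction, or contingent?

p2 and not p2 and (p2 and (not p2 and p4 or not p2 and p4 or not p2 and not p4) or not p4) or not p2 and p2
= p2 and not p2 and (p2 and (not p2 and p4 or not p2) or not p4) or not p2 and p2   [distribution]
= p2 and not p2 and (p2 and not p2 or not p4) or not p2 and p2   [absorption]
= p2 and not p2 and (p2 and not p2 or not p4)   [complement / identity]
= p2 and not p2   [absorption]
= False   [complement]

contradiction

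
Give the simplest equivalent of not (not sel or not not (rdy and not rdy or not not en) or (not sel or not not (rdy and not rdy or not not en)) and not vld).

sel and not en

not (not sel or not not (rdy and not rdy or not not en) or (not sel or not not (rdy and not rdy or not not en)) and not vld)
= not (not sel or not not (rdy and not rdy or not not en))   (absorption)
= sel and not (rdy and not rdy or not not en)   (De Morgan)
= sel and not not not en   (complement / identity)
= sel and not en   (double negation)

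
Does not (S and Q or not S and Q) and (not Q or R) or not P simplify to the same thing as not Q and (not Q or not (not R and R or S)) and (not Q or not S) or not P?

E1: not (S and Q or not S and Q) and (not Q or R) or not P
    = not Q and (not Q or R) or not P   [distribution]
    = not Q or not P   [absorption]
E2: not Q and (not Q or not (not R and R or S)) and (not Q or not S) or not P
    = not Q and (not Q or not S) and (not Q or not S) or not P   [complement / identity]
    = not Q and (not Q or not S) or not P   [idempotence]
    = not Q or not P   [absorption]
Both reduce to not Q or not P, so they are equivalent.

Yes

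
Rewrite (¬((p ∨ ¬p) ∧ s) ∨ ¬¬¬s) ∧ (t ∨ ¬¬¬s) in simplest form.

(¬((p ∨ ¬p) ∧ s) ∨ ¬¬¬s) ∧ (t ∨ ¬¬¬s)
= ¬¬¬s ∨ ¬((p ∨ ¬p) ∧ s) ∧ t   (distribution)
= ¬s ∨ ¬((p ∨ ¬p) ∧ s) ∧ t   (double negation)
= ¬s ∨ ¬s ∧ t   (complement / identity)
= ¬s   (absorption)

¬s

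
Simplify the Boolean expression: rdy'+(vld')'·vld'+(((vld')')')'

rdy'+(vld')'·vld'+(((vld')')')'
= rdy'+vld·vld'+(((vld')')')'   (double negation)
= rdy'+(((vld')')')'   (complement / identity)
= rdy'+(vld')'   (double negation)
= rdy'+vld   (double negation)

rdy'+vld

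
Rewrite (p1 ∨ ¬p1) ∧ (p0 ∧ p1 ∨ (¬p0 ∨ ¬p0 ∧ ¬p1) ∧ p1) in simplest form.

p1

(p1 ∨ ¬p1) ∧ (p0 ∧ p1 ∨ (¬p0 ∨ ¬p0 ∧ ¬p1) ∧ p1)
= p0 ∧ p1 ∨ (¬p0 ∨ ¬p0 ∧ ¬p1) ∧ p1   [complement / identity]
= p0 ∧ p1 ∨ ¬p0 ∧ p1   [absorption]
= p1   [distribution]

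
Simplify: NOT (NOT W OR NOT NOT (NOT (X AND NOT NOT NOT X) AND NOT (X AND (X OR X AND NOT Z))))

W AND X

NOT (NOT W OR NOT NOT (NOT (X AND NOT NOT NOT X) AND NOT (X AND (X OR X AND NOT Z))))
= NOT (NOT W OR NOT (X AND NOT NOT NOT X OR X AND (X OR X AND NOT Z)))   [De Morgan]
= NOT (NOT W OR NOT (X AND NOT NOT NOT X OR X AND X))   [absorption]
= NOT (NOT W OR NOT (X AND NOT X OR X AND X))   [double negation]
= NOT (NOT W OR NOT X)   [distribution]
= W AND X   [De Morgan]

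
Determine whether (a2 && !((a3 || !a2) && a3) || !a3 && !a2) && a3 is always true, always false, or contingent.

(a2 && !((a3 || !a2) && a3) || !a3 && !a2) && a3
= (a2 && !a3 || !a3 && !a2) && a3   [absorption]
= !a3 && a3   [distribution]
= false   [complement]

always false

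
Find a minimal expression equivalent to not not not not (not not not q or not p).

not not not not (not not not q or not p)
= not not not not (not q or not p)
= not not (not q or not p)
= not q or not p

not q or not p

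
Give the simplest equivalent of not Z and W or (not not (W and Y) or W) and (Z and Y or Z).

W

not Z and W or (not not (W and Y) or W) and (Z and Y or Z)
= not Z and W or (W and Y or W) and (Z and Y or Z)   [double negation]
= not Z and W or W and (Z and Y or Z)   [absorption]
= not Z and W or W and Z   [absorption]
= W   [distribution]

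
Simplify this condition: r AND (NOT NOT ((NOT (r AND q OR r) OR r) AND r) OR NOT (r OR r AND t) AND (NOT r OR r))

r

r AND (NOT NOT ((NOT (r AND q OR r) OR r) AND r) OR NOT (r OR r AND t) AND (NOT r OR r))
= r AND (NOT NOT ((NOT (r AND q OR r) OR r) AND r) OR NOT r AND (NOT r OR r))   [absorption]
= r AND (NOT NOT ((NOT r OR r) AND r) OR NOT r AND (NOT r OR r))   [absorption]
= r AND ((NOT r OR r) AND r OR NOT r AND (NOT r OR r))   [double negation]
= r AND (NOT r OR r)   [distribution]
= r   [complement / identity]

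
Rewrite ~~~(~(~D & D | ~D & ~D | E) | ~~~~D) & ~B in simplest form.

~~~(~(~D & D | ~D & ~D | E) | ~~~~D) & ~B
= ~~~(~(~D | E) | ~~~~D) & ~B   — distribution
= ~~((~D | E) & ~~~D) & ~B   — De Morgan
= ~~((~D | E) & ~D) & ~B   — double negation
= ~~~D & ~B   — absorption
= ~D & ~B   — double negation

~D & ~B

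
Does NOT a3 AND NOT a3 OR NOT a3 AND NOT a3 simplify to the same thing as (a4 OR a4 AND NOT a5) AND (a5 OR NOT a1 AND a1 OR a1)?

No

E1: NOT a3 AND NOT a3 OR NOT a3 AND NOT a3
    = NOT a3 AND NOT a3
    = NOT a3
E2: (a4 OR a4 AND NOT a5) AND (a5 OR NOT a1 AND a1 OR a1)
    = (a4 OR a4 AND NOT a5) AND (a5 OR a1)
    = a4 AND (a5 OR a1)
These differ: at a1=0, a3=0, a4=0, a5=1, E1 = 1 but E2 = 0.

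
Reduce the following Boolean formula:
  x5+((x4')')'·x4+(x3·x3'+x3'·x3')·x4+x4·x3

x5+x4

x5+((x4')')'·x4+(x3·x3'+x3'·x3')·x4+x4·x3
= x5+((x4')')'·x4+x3'·x4+x4·x3   (distribution)
= x5+((x4')')'·x4+x4   (distribution)
= x5+x4'·x4+x4   (double negation)
= x5+x4   (complement / identity)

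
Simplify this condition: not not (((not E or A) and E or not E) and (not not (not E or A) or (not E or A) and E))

not not (((not E or A) and E or not E) and (not not (not E or A) or (not E or A) and E))
= not not (not E and not not (not E or A) or (not E or A) and E)
= not not (not E and (not E or A) or (not E or A) and E)
= not not (not E or A)
= not E or A

not E or A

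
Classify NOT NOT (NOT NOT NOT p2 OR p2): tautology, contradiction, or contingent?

tautology

NOT NOT (NOT NOT NOT p2 OR p2)
= NOT NOT (NOT p2 OR p2)   — double negation
= NOT p2 OR p2   — double negation
= TRUE   — complement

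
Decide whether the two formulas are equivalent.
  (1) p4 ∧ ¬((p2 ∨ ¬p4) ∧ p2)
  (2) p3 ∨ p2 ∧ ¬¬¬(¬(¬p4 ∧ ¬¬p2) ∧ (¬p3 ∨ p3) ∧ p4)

E1: p4 ∧ ¬((p2 ∨ ¬p4) ∧ p2)
    = p4 ∧ ¬p2   — absorption
E2: p3 ∨ p2 ∧ ¬¬¬(¬(¬p4 ∧ ¬¬p2) ∧ (¬p3 ∨ p3) ∧ p4)
    = p3 ∨ p2 ∧ ¬¬¬((p4 ∨ ¬p2) ∧ (¬p3 ∨ p3) ∧ p4)   — De Morgan
    = p3 ∨ p2 ∧ ¬¬¬((p4 ∨ ¬p2) ∧ p4)   — complement / identity
    = p3 ∨ p2 ∧ ¬¬¬p4   — absorption
    = p3 ∨ p2 ∧ ¬p4   — double negation
These differ: at p2=0, p3=1, p4=0, E1 = 0 but E2 = 1.

No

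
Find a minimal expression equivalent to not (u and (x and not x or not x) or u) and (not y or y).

not (u and (x and not x or not x) or u) and (not y or y)
= not (u and not x or u) and (not y or y)
= not u and (not y or y)
= not u

not u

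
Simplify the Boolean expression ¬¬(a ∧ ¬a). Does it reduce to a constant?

False

¬¬(a ∧ ¬a)
= a ∧ ¬a   (double negation)
= False   (complement)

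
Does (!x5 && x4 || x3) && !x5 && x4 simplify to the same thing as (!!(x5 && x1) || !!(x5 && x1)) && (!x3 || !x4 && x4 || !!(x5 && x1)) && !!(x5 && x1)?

E1: (!x5 && x4 || x3) && !x5 && x4
    = !x5 && x4   (absorption)
E2: (!!(x5 && x1) || !!(x5 && x1)) && (!x3 || !x4 && x4 || !!(x5 && x1)) && !!(x5 && x1)
    = (!!(x5 && x1) || !!(x5 && x1)) && (!x3 || !!(x5 && x1)) && !!(x5 && x1)   (complement / identity)
    = (!!(x5 && x1) && !x3 || !!(x5 && x1)) && !!(x5 && x1)   (distribution)
    = !!(x5 && x1) && !!(x5 && x1)   (absorption)
    = !!(x5 && x1)   (idempotence)
    = x5 && x1   (double negation)
These differ: at x1=1, x3=0, x4=1, x5=0, E1 = 1 but E2 = 0.

No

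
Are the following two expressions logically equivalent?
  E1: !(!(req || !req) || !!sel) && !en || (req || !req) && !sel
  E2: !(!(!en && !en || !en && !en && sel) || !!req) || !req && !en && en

E1: !(!(req || !req) || !!sel) && !en || (req || !req) && !sel
    = (req || !req) && !sel && !en || (req || !req) && !sel
    = (req || !req) && !sel
    = !sel
E2: !(!(!en && !en || !en && !en && sel) || !!req) || !req && !en && en
    = (!en && !en || !en && !en && sel) && !req || !req && !en && en
    = !en && !en && !req || !req && !en && en
    = !req && (!en && !en || !en && en)
    = !req && !en
These differ: at en=1, req=0, sel=0, E1 = 1 but E2 = 0.

No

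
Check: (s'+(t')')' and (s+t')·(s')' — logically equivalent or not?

E1: (s'+(t')')'
    = s·t'
E2: (s+t')·(s')'
    = (s+t')·s
    = s
These differ: at s=1, t=1, E1 = 0 but E2 = 1.

No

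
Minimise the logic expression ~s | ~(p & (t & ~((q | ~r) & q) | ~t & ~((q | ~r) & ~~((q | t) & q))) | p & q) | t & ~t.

~s | ~p

~s | ~(p & (t & ~((q | ~r) & q) | ~t & ~((q | ~r) & ~~((q | t) & q))) | p & q) | t & ~t
= ~s | ~(p & (t & ~((q | ~r) & q) | ~t & ~((q | ~r) & (q | t) & q)) | p & q) | t & ~t   (double negation)
= ~s | ~(p & (t & ~((q | ~r) & q) | ~t & ~((q | ~r) & (q | t) & q)) | p & q)   (complement / identity)
= ~s | ~(p & (t & ~((q | ~r) & q) | ~t & ~((q | ~r) & q)) | p & q)   (absorption)
= ~s | ~(p & ~((q | ~r) & q) | p & q)   (distribution)
= ~s | ~(p & ~q | p & q)   (absorption)
= ~s | ~p   (distribution)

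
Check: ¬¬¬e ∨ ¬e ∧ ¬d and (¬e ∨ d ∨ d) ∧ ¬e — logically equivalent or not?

E1: ¬¬¬e ∨ ¬e ∧ ¬d
    = ¬e ∨ ¬e ∧ ¬d   — double negation
    = ¬e   — absorption
E2: (¬e ∨ d ∨ d) ∧ ¬e
    = (¬e ∨ d) ∧ ¬e   — idempotence
    = ¬e   — absorption
Both reduce to ¬e, so they are equivalent.

Yes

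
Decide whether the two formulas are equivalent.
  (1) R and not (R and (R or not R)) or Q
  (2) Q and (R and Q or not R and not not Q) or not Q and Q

E1: R and not (R and (R or not R)) or Q
    = R and not R or Q   (complement / identity)
    = Q   (complement / identity)
E2: Q and (R and Q or not R and not not Q) or not Q and Q
    = Q and (R and Q or not R and Q) or not Q and Q   (double negation)
    = Q and Q or not Q and Q   (distribution)
    = Q   (distribution)
Both reduce to Q, so they are equivalent.

Yes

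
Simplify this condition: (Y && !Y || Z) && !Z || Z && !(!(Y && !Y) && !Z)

Z

(Y && !Y || Z) && !Z || Z && !(!(Y && !Y) && !Z)
= (Y && !Y || Z) && !Z || Z && (Y && !Y || Z)   [De Morgan]
= Y && !Y || Z   [distribution]
= Z   [complement / identity]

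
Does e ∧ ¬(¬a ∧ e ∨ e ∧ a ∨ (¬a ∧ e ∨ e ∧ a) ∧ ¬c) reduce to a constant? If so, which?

yes, False

e ∧ ¬(¬a ∧ e ∨ e ∧ a ∨ (¬a ∧ e ∨ e ∧ a) ∧ ¬c)
= e ∧ ¬(¬a ∧ e ∨ e ∧ a)   [absorption]
= e ∧ ¬e   [distribution]
= False   [complement]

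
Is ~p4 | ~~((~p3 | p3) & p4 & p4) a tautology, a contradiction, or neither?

tautology

~p4 | ~~((~p3 | p3) & p4 & p4)
= ~p4 | ~~(p4 & p4)   (complement / identity)
= ~p4 | p4 & p4   (double negation)
= ~p4 | p4   (idempotence)
= 1   (complement)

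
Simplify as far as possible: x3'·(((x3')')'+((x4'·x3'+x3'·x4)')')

x3'·(((x3')')'+((x4'·x3'+x3'·x4)')')
= x3'·(((x3')')'+((x3')')')   (distribution)
= x3'·((x3')')'   (idempotence)
= x3'·x3'   (double negation)
= x3'   (idempotence)

x3'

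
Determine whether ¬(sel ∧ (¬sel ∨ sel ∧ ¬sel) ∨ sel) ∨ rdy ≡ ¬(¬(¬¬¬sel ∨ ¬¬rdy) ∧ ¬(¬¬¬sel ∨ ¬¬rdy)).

Yes

E1: ¬(sel ∧ (¬sel ∨ sel ∧ ¬sel) ∨ sel) ∨ rdy
    = ¬(sel ∧ ¬sel ∨ sel) ∨ rdy
    = ¬sel ∨ rdy
E2: ¬(¬(¬¬¬sel ∨ ¬¬rdy) ∧ ¬(¬¬¬sel ∨ ¬¬rdy))
    = ¬¬(¬¬¬sel ∨ ¬¬rdy)
    = ¬(¬¬sel ∧ ¬rdy)
    = ¬sel ∨ rdy
Both reduce to ¬sel ∨ rdy, so they are equivalent.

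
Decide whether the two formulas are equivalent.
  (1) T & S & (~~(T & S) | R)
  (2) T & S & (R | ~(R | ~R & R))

Yes

E1: T & S & (~~(T & S) | R)
    = T & S & (T & S | R)   (double negation)
    = T & S   (absorption)
E2: T & S & (R | ~(R | ~R & R))
    = T & S & (R | ~R)   (complement / identity)
    = T & S   (complement / identity)
Both reduce to T & S, so they are equivalent.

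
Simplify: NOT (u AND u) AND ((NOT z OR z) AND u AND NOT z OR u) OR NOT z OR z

NOT (u AND u) AND ((NOT z OR z) AND u AND NOT z OR u) OR NOT z OR z
= NOT u AND ((NOT z OR z) AND u AND NOT z OR u) OR NOT z OR z   — idempotence
= NOT u AND (u AND NOT z OR u) OR NOT z OR z   — complement / identity
= NOT u AND u OR NOT z OR z   — absorption
= NOT z OR z   — complement / identity
= TRUE   — complement

TRUE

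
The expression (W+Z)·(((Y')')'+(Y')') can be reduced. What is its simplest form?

W+Z

(W+Z)·(((Y')')'+(Y')')
= (W+Z)·(Y'+(Y')')   — double negation
= (W+Z)·(Y'+Y)   — double negation
= W+Z   — complement / identity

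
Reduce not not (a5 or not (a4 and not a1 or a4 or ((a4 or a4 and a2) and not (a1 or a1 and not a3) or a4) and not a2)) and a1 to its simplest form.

(a5 or not a4) and a1

not not (a5 or not (a4 and not a1 or a4 or ((a4 or a4 and a2) and not (a1 or a1 and not a3) or a4) and not a2)) and a1
= not not (a5 or not (a4 and not a1 or a4 or ((a4 or a4 and a2) and not a1 or a4) and not a2)) and a1   — absorption
= not not (a5 or not (a4 and not a1 or a4 or (a4 and not a1 or a4) and not a2)) and a1   — absorption
= (a5 or not (a4 and not a1 or a4 or (a4 and not a1 or a4) and not a2)) and a1   — double negation
= (a5 or not (a4 and not a1 or a4)) and a1   — absorption
= (a5 or not a4) and a1   — absorption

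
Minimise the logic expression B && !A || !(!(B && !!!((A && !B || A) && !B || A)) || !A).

B && !A

B && !A || !(!(B && !!!((A && !B || A) && !B || A)) || !A)
= B && !A || !(!(B && !!!(A && !B || A)) || !A)   [absorption]
= B && !A || !(!(B && !(A && !B || A)) || !A)   [double negation]
= B && !A || B && !(A && !B || A) && A   [De Morgan]
= B && !A || B && !A && A   [absorption]
= B && !A   [absorption]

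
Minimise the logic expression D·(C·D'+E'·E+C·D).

D·C

D·(C·D'+E'·E+C·D)
= D·(C·D'+C·D)   (complement / identity)
= D·C   (distribution)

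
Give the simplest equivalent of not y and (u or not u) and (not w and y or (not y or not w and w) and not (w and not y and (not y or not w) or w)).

not y and (u or not u) and (not w and y or (not y or not w and w) and not (w and not y and (not y or not w) or w))
= not y and (u or not u) and (not w and y or (not y or not w and w) and not (w and not y or w))   (absorption)
= not y and (u or not u) and (not w and y or not y and not (w and not y or w))   (complement / identity)
= not y and (u or not u) and (not w and y or not y and not w)   (absorption)
= not y and (not w and y or not y and not w)   (complement / identity)
= not y and not w   (distribution)

not y and not w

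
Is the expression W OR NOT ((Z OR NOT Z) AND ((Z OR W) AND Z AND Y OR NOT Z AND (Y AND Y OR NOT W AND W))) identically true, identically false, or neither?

W OR NOT ((Z OR NOT Z) AND ((Z OR W) AND Z AND Y OR NOT Z AND (Y AND Y OR NOT W AND W)))
= W OR NOT ((Z OR NOT Z) AND ((Z OR W) AND Z AND Y OR NOT Z AND (Y OR NOT W AND W)))
= W OR NOT ((Z OR NOT Z) AND ((Z OR W) AND Z AND Y OR NOT Z AND Y))
= W OR NOT ((Z OR NOT Z) AND (Z AND Y OR NOT Z AND Y))
= W OR NOT ((Z OR NOT Z) AND Y)
= W OR NOT Y
This depends on W, Y, so it is not a constant.

neither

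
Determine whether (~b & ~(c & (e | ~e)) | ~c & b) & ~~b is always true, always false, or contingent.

(~b & ~(c & (e | ~e)) | ~c & b) & ~~b
= (~b & ~c | ~c & b) & ~~b
= ~c & ~~b
= ~c & b
This depends on b, c, so it is not a constant.

contingent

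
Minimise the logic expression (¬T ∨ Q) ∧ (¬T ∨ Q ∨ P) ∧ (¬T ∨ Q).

¬T ∨ Q

(¬T ∨ Q) ∧ (¬T ∨ Q ∨ P) ∧ (¬T ∨ Q)
= (¬T ∨ Q) ∧ (¬T ∨ Q)   [absorption]
= ¬T ∨ Q   [idempotence]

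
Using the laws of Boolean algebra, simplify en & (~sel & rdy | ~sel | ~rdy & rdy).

en & ~sel

en & (~sel & rdy | ~sel | ~rdy & rdy)
= en & (~sel | ~rdy & rdy)   — absorption
= en & ~sel   — complement / identity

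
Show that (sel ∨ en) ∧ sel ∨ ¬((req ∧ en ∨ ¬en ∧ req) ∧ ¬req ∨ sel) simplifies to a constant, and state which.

True

(sel ∨ en) ∧ sel ∨ ¬((req ∧ en ∨ ¬en ∧ req) ∧ ¬req ∨ sel)
= (sel ∨ en) ∧ sel ∨ ¬(req ∧ ¬req ∨ sel)
= sel ∨ ¬(req ∧ ¬req ∨ sel)
= sel ∨ ¬sel
= True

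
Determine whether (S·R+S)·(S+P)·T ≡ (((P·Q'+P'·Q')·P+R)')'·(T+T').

E1: (S·R+S)·(S+P)·T
    = S·(S+P)·T
    = S·T
E2: (((P·Q'+P'·Q')·P+R)')'·(T+T')
    = (((P·Q'+P'·Q')·P+R)')'
    = ((Q'·P+R)')'
    = Q'·P+R
These differ: at P=0, Q=1, R=1, S=0, T=0, E1 = 0 but E2 = 1.

No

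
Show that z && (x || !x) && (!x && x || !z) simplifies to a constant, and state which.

z && (x || !x) && (!x && x || !z)
= z && (x || !x) && !z   [complement / identity]
= z && !z   [complement / identity]
= false   [complement]

false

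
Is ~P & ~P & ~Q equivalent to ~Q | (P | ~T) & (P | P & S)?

No

E1: ~P & ~P & ~Q
    = ~P & ~Q   — idempotence
E2: ~Q | (P | ~T) & (P | P & S)
    = ~Q | (P | ~T) & P   — absorption
    = ~Q | P   — absorption
These differ: at P=1, Q=0, S=0, T=0, E1 = 0 but E2 = 1.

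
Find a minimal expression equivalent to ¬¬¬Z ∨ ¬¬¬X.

¬¬¬Z ∨ ¬¬¬X
= ¬¬¬Z ∨ ¬X
= ¬Z ∨ ¬X

¬Z ∨ ¬X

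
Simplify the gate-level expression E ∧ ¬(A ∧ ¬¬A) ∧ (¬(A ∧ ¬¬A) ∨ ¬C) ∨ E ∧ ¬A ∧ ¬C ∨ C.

E ∧ ¬(A ∧ ¬¬A) ∧ (¬(A ∧ ¬¬A) ∨ ¬C) ∨ E ∧ ¬A ∧ ¬C ∨ C
= E ∧ ¬(A ∧ ¬¬A) ∨ E ∧ ¬A ∧ ¬C ∨ C   [absorption]
= E ∧ ¬(A ∧ A) ∨ E ∧ ¬A ∧ ¬C ∨ C   [double negation]
= E ∧ ¬A ∨ E ∧ ¬A ∧ ¬C ∨ C   [idempotence]
= E ∧ ¬A ∨ C   [absorption]

E ∧ ¬A ∨ C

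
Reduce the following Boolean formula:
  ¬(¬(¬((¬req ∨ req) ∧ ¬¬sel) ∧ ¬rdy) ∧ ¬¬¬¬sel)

¬sel

¬(¬(¬((¬req ∨ req) ∧ ¬¬sel) ∧ ¬rdy) ∧ ¬¬¬¬sel)
= ¬(¬(¬¬¬sel ∧ ¬rdy) ∧ ¬¬¬¬sel)
= ¬¬¬sel ∧ ¬rdy ∨ ¬¬¬sel
= ¬¬¬sel
= ¬sel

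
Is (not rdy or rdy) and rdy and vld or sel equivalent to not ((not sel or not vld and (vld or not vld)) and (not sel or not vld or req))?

E1: (not rdy or rdy) and rdy and vld or sel
    = rdy and vld or sel
E2: not ((not sel or not vld and (vld or not vld)) and (not sel or not vld or req))
    = not ((not sel or not vld) and (not sel or not vld or req))
    = not (not sel or not vld)
    = sel and vld
These differ: at rdy=1, req=0, sel=1, vld=0, E1 = 1 but E2 = 0.

No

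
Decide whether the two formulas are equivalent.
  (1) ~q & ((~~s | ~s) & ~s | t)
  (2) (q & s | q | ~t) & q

No

E1: ~q & ((~~s | ~s) & ~s | t)
    = ~q & ((s | ~s) & ~s | t)   (double negation)
    = ~q & (~s | t)   (complement / identity)
E2: (q & s | q | ~t) & q
    = (q | ~t) & q   (absorption)
    = q   (absorption)
These differ: at q=1, s=0, t=1, E1 = 0 but E2 = 1.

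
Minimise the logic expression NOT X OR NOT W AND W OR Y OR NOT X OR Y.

NOT X OR Y

NOT X OR NOT W AND W OR Y OR NOT X OR Y
= NOT X OR Y OR NOT X OR Y   — complement / identity
= NOT X OR Y   — idempotence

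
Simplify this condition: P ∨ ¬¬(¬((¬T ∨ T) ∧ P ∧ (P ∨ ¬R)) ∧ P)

P ∨ ¬¬(¬((¬T ∨ T) ∧ P ∧ (P ∨ ¬R)) ∧ P)
= P ∨ ¬¬(¬(P ∧ (P ∨ ¬R)) ∧ P)   (complement / identity)
= P ∨ ¬¬(¬P ∧ P)   (absorption)
= P ∨ ¬P ∧ P   (double negation)
= P   (complement / identity)

P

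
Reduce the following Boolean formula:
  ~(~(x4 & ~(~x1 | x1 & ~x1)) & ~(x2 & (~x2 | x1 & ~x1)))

~(~(x4 & ~(~x1 | x1 & ~x1)) & ~(x2 & (~x2 | x1 & ~x1)))
= ~(~(x4 & ~~x1) & ~(x2 & (~x2 | x1 & ~x1)))   [complement / identity]
= ~(~(x4 & ~~x1) & ~(x2 & ~x2))   [complement / identity]
= x4 & ~~x1 | x2 & ~x2   [De Morgan]
= x4 & x1 | x2 & ~x2   [double negation]
= x4 & x1   [complement / identity]

x4 & x1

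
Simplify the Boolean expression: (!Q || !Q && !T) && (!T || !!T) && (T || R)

!Q && (T || R)

(!Q || !Q && !T) && (!T || !!T) && (T || R)
= !Q && (!T || !!T) && (T || R)   (absorption)
= !Q && (!T || T) && (T || R)   (double negation)
= !Q && (T || R)   (complement / identity)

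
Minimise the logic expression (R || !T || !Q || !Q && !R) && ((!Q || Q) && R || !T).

R || !T

(R || !T || !Q || !Q && !R) && ((!Q || Q) && R || !T)
= (R || !T || !Q || !Q && !R) && (R || !T)   [complement / identity]
= (R || !T || !Q) && (R || !T)   [absorption]
= R || !T   [absorption]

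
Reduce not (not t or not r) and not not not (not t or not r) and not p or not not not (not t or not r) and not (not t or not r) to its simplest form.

not (not t or not r) and not not not (not t or not r) and not p or not not not (not t or not r) and not (not t or not r)
= not (not t or not r) and (not not not (not t or not r) and not p or not not not (not t or not r))   — distribution
= not (not t or not r) and not not not (not t or not r)   — absorption
= not (not t or not r) and not (not t or not r)   — double negation
= not (not t or not r)   — idempotence
= t and r   — De Morgan

t and r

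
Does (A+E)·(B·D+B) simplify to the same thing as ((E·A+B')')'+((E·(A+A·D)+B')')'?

E1: (A+E)·(B·D+B)
    = (A+E)·B   — absorption
E2: ((E·A+B')')'+((E·(A+A·D)+B')')'
    = ((E·A+B')')'+((E·A+B')')'   — absorption
    = ((E·A+B')')'   — idempotence
    = E·A+B'   — double negation
These differ: at A=1, B=0, D=1, E=1, E1 = 0 but E2 = 1.

No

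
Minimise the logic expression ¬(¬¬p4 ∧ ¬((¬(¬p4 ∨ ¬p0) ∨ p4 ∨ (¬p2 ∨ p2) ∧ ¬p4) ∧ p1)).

¬(¬¬p4 ∧ ¬((¬(¬p4 ∨ ¬p0) ∨ p4 ∨ (¬p2 ∨ p2) ∧ ¬p4) ∧ p1))
= ¬(¬¬p4 ∧ ¬((p4 ∧ p0 ∨ p4 ∨ (¬p2 ∨ p2) ∧ ¬p4) ∧ p1))   — De Morgan
= ¬p4 ∨ (p4 ∧ p0 ∨ p4 ∨ (¬p2 ∨ p2) ∧ ¬p4) ∧ p1   — De Morgan
= ¬p4 ∨ (p4 ∧ p0 ∨ p4 ∨ ¬p4) ∧ p1   — complement / identity
= ¬p4 ∨ (p4 ∨ ¬p4) ∧ p1   — absorption
= ¬p4 ∨ p1   — complement / identity

¬p4 ∨ p1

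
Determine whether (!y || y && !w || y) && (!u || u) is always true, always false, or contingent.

always true

(!y || y && !w || y) && (!u || u)
= (!y || y) && (!u || u)
= !u || u
= true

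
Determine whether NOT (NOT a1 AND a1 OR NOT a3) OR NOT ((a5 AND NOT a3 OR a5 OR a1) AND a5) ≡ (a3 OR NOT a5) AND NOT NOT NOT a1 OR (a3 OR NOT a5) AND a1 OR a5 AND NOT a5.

E1: NOT (NOT a1 AND a1 OR NOT a3) OR NOT ((a5 AND NOT a3 OR a5 OR a1) AND a5)
    = NOT (NOT a1 AND a1 OR NOT a3) OR NOT ((a5 OR a1) AND a5)   (absorption)
    = NOT (NOT a1 AND a1 OR NOT a3) OR NOT a5   (absorption)
    = NOT NOT a3 OR NOT a5   (complement / identity)
    = a3 OR NOT a5   (double negation)
E2: (a3 OR NOT a5) AND NOT NOT NOT a1 OR (a3 OR NOT a5) AND a1 OR a5 AND NOT a5
    = (a3 OR NOT a5) AND NOT NOT NOT a1 OR (a3 OR NOT a5) AND a1   (complement / identity)
    = (a3 OR NOT a5) AND NOT a1 OR (a3 OR NOT a5) AND a1   (double negation)
    = a3 OR NOT a5   (distribution)
Both reduce to a3 OR NOT a5, so they are equivalent.

Yes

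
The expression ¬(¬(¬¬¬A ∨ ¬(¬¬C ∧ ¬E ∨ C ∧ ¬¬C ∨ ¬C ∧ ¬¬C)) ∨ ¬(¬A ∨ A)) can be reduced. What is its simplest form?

¬A ∨ ¬C

¬(¬(¬¬¬A ∨ ¬(¬¬C ∧ ¬E ∨ C ∧ ¬¬C ∨ ¬C ∧ ¬¬C)) ∨ ¬(¬A ∨ A))
= ¬(¬(¬¬¬A ∨ ¬(¬¬C ∧ ¬E ∨ ¬¬C)) ∨ ¬(¬A ∨ A))   [distribution]
= ¬(¬(¬¬¬A ∨ ¬¬¬C) ∨ ¬(¬A ∨ A))   [absorption]
= (¬¬¬A ∨ ¬¬¬C) ∧ (¬A ∨ A)   [De Morgan]
= (¬¬¬A ∨ ¬C) ∧ (¬A ∨ A)   [double negation]
= ¬¬¬A ∨ ¬C   [complement / identity]
= ¬A ∨ ¬C   [double negation]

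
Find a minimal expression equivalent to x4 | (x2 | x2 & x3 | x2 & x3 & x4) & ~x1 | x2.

x4 | x2

x4 | (x2 | x2 & x3 | x2 & x3 & x4) & ~x1 | x2
= x4 | (x2 | x2 & x3) & ~x1 | x2
= x4 | x2 & ~x1 | x2
= x4 | x2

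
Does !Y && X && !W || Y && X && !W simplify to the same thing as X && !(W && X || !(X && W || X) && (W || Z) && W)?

Yes

E1: !Y && X && !W || Y && X && !W
    = X && !W   (distribution)
E2: X && !(W && X || !(X && W || X) && (W || Z) && W)
    = X && !(W && X || !(X && W || X) && W)   (absorption)
    = X && !(W && X || !X && W)   (absorption)
    = X && !W   (distribution)
Both reduce to X && !W, so they are equivalent.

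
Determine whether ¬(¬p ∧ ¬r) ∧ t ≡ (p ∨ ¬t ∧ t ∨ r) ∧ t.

Yes

E1: ¬(¬p ∧ ¬r) ∧ t
    = (p ∨ r) ∧ t   — De Morgan
E2: (p ∨ ¬t ∧ t ∨ r) ∧ t
    = (p ∨ r) ∧ t   — complement / identity
Both reduce to (p ∨ r) ∧ t, so they are equivalent.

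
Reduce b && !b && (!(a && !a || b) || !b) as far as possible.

false

b && !b && (!(a && !a || b) || !b)
= b && !b && (!b || !b)   [complement / identity]
= b && !b && !b   [idempotence]
= b && !b   [idempotence]
= false   [complement]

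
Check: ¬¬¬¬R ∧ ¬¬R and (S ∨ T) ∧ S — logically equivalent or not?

E1: ¬¬¬¬R ∧ ¬¬R
    = ¬¬R ∧ ¬¬R   [double negation]
    = ¬¬R   [idempotence]
    = R   [double negation]
E2: (S ∨ T) ∧ S
    = S   [absorption]
These differ: at R=1, S=0, T=0, E1 = 1 but E2 = 0.

No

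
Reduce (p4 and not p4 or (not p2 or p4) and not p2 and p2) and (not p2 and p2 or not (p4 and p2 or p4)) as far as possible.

(p4 and not p4 or (not p2 or p4) and not p2 and p2) and (not p2 and p2 or not (p4 and p2 or p4))
= (p4 and not p4 or not p2 and p2) and (not p2 and p2 or not (p4 and p2 or p4))   [absorption]
= (p4 and not p4 or not p2 and p2) and (not p2 and p2 or not p4)   [absorption]
= not p2 and p2 and (not p2 and p2 or not p4)   [complement / identity]
= not p2 and p2   [absorption]
= False   [complement]

False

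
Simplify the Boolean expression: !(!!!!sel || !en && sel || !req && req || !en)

!(!!!!sel || !en && sel || !req && req || !en)
= !(!!!!sel || !en && sel || !en)   (complement / identity)
= !(!!!!sel || !en)   (absorption)
= !(!!sel || !en)   (double negation)
= !sel && en   (De Morgan)

!sel && en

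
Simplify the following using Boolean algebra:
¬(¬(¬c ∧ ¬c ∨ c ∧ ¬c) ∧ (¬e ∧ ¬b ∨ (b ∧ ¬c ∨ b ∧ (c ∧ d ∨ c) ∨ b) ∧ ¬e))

¬c ∨ e

¬(¬(¬c ∧ ¬c ∨ c ∧ ¬c) ∧ (¬e ∧ ¬b ∨ (b ∧ ¬c ∨ b ∧ (c ∧ d ∨ c) ∨ b) ∧ ¬e))
= ¬(¬(¬c ∧ ¬c ∨ c ∧ ¬c) ∧ (¬e ∧ ¬b ∨ (b ∧ ¬c ∨ b ∧ c ∨ b) ∧ ¬e))   (absorption)
= ¬(¬(¬c ∧ ¬c ∨ c ∧ ¬c) ∧ (¬e ∧ ¬b ∨ (b ∨ b) ∧ ¬e))   (distribution)
= ¬(¬¬c ∧ (¬e ∧ ¬b ∨ (b ∨ b) ∧ ¬e))   (distribution)
= ¬(¬¬c ∧ (¬e ∧ ¬b ∨ b ∧ ¬e))   (idempotence)
= ¬(¬¬c ∧ ¬e)   (distribution)
= ¬c ∨ e   (De Morgan)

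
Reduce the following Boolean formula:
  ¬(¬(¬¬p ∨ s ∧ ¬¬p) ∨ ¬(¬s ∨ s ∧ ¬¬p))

p

¬(¬(¬¬p ∨ s ∧ ¬¬p) ∨ ¬(¬s ∨ s ∧ ¬¬p))
= (¬¬p ∨ s ∧ ¬¬p) ∧ (¬s ∨ s ∧ ¬¬p)   [De Morgan]
= s ∧ ¬¬p ∨ ¬¬p ∧ ¬s   [distribution]
= (s ∨ ¬s) ∧ ¬¬p   [distribution]
= ¬¬p   [complement / identity]
= p   [double negation]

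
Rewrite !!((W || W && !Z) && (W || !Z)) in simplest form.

!!((W || W && !Z) && (W || !Z))
= !!(W && (W || !Z))   — absorption
= W && (W || !Z)   — double negation
= W   — absorption

W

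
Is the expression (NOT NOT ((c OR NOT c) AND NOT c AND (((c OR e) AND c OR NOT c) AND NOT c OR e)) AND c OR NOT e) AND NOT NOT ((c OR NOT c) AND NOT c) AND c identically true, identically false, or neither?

(NOT NOT ((c OR NOT c) AND NOT c AND (((c OR e) AND c OR NOT c) AND NOT c OR e)) AND c OR NOT e) AND NOT NOT ((c OR NOT c) AND NOT c) AND c
= (NOT NOT ((c OR NOT c) AND NOT c AND ((c OR NOT c) AND NOT c OR e)) AND c OR NOT e) AND NOT NOT ((c OR NOT c) AND NOT c) AND c
= (NOT NOT ((c OR NOT c) AND NOT c) AND c OR NOT e) AND NOT NOT ((c OR NOT c) AND NOT c) AND c
= NOT NOT ((c OR NOT c) AND NOT c) AND c
= NOT NOT NOT c AND c
= NOT c AND c
= FALSE

identically false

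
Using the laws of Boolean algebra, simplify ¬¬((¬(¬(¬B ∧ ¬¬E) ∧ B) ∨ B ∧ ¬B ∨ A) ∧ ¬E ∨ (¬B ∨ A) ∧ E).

¬¬((¬(¬(¬B ∧ ¬¬E) ∧ B) ∨ B ∧ ¬B ∨ A) ∧ ¬E ∨ (¬B ∨ A) ∧ E)
= ¬¬((¬((B ∨ ¬E) ∧ B) ∨ B ∧ ¬B ∨ A) ∧ ¬E ∨ (¬B ∨ A) ∧ E)
= ¬¬((¬((B ∨ ¬E) ∧ B) ∨ A) ∧ ¬E ∨ (¬B ∨ A) ∧ E)
= (¬((B ∨ ¬E) ∧ B) ∨ A) ∧ ¬E ∨ (¬B ∨ A) ∧ E
= (¬B ∨ A) ∧ ¬E ∨ (¬B ∨ A) ∧ E
= ¬B ∨ A

¬B ∨ A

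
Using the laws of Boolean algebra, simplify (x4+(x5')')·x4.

x4

(x4+(x5')')·x4
= (x4+x5)·x4   (double negation)
= x4   (absorption)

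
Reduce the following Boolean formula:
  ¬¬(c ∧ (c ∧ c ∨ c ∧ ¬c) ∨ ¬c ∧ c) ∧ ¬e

c ∧ ¬e

¬¬(c ∧ (c ∧ c ∨ c ∧ ¬c) ∨ ¬c ∧ c) ∧ ¬e
= ¬¬(c ∧ c ∨ ¬c ∧ c) ∧ ¬e   [distribution]
= ¬¬c ∧ ¬e   [distribution]
= c ∧ ¬e   [double negation]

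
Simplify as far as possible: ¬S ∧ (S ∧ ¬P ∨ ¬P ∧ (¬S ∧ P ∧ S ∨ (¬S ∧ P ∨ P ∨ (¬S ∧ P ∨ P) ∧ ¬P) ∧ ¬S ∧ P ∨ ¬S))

¬S ∧ (S ∧ ¬P ∨ ¬P ∧ (¬S ∧ P ∧ S ∨ (¬S ∧ P ∨ P ∨ (¬S ∧ P ∨ P) ∧ ¬P) ∧ ¬S ∧ P ∨ ¬S))
= ¬S ∧ (S ∧ ¬P ∨ ¬P ∧ (¬S ∧ P ∧ S ∨ (¬S ∧ P ∨ P) ∧ ¬S ∧ P ∨ ¬S))   — absorption
= ¬S ∧ (S ∧ ¬P ∨ ¬P ∧ (¬S ∧ P ∧ S ∨ ¬S ∧ P ∨ ¬S))   — absorption
= ¬S ∧ (S ∧ ¬P ∨ ¬P ∧ (¬S ∧ P ∨ ¬S))   — absorption
= ¬S ∧ (S ∧ ¬P ∨ ¬P ∧ ¬S)   — absorption
= ¬S ∧ ¬P   — distribution

¬S ∧ ¬P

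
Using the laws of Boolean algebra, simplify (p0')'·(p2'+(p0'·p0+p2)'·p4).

p0·p2'

(p0')'·(p2'+(p0'·p0+p2)'·p4)
= p0·(p2'+(p0'·p0+p2)'·p4)
= p0·(p2'+p2'·p4)
= p0·p2'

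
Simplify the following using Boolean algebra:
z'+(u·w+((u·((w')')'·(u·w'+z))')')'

z'+u'

z'+(u·w+((u·((w')')'·(u·w'+z))')')'
= z'+(u·w+u·((w')')'·(u·w'+z))'   (double negation)
= z'+(u·w+u·w'·(u·w'+z))'   (double negation)
= z'+(u·w+u·w')'   (absorption)
= z'+u'   (distribution)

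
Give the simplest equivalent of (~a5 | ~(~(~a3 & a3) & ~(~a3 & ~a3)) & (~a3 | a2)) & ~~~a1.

(~a5 | ~(~(~a3 & a3) & ~(~a3 & ~a3)) & (~a3 | a2)) & ~~~a1
= (~a5 | (~a3 & a3 | ~a3 & ~a3) & (~a3 | a2)) & ~~~a1   — De Morgan
= (~a5 | ~a3 & (~a3 | a2)) & ~~~a1   — distribution
= (~a5 | ~a3) & ~~~a1   — absorption
= (~a5 | ~a3) & ~a1   — double negation

(~a5 | ~a3) & ~a1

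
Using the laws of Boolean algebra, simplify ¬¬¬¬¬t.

¬¬¬¬¬t
= ¬¬¬t   — double negation
= ¬t   — double negation

¬t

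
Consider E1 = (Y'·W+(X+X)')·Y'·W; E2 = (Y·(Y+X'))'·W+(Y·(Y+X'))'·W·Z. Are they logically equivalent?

Yes

E1: (Y'·W+(X+X)')·Y'·W
    = (Y'·W+X')·Y'·W
    = Y'·W
E2: (Y·(Y+X'))'·W+(Y·(Y+X'))'·W·Z
    = (Y·(Y+X'))'·W
    = Y'·W
Both reduce to Y'·W, so they are equivalent.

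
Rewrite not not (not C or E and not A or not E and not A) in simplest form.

not not (not C or E and not A or not E and not A)
= not not (not C or not A)   — distribution
= not C or not A   — double negation

not C or not A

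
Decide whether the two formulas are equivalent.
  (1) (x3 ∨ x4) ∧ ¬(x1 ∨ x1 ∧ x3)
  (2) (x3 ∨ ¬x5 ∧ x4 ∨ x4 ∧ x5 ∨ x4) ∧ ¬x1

E1: (x3 ∨ x4) ∧ ¬(x1 ∨ x1 ∧ x3)
    = (x3 ∨ x4) ∧ ¬x1
E2: (x3 ∨ ¬x5 ∧ x4 ∨ x4 ∧ x5 ∨ x4) ∧ ¬x1
    = (x3 ∨ x4 ∨ x4) ∧ ¬x1
    = (x3 ∨ x4) ∧ ¬x1
Both reduce to (x3 ∨ x4) ∧ ¬x1, so they are equivalent.

Yes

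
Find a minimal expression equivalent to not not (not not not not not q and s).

not not (not not not not not q and s)
= not not not not not q and s
= not not not q and s
= not q and s

not q and s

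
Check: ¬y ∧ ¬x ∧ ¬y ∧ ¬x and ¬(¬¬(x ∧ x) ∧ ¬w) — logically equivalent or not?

E1: ¬y ∧ ¬x ∧ ¬y ∧ ¬x
    = ¬y ∧ ¬x   — idempotence
E2: ¬(¬¬(x ∧ x) ∧ ¬w)
    = ¬(x ∧ x) ∨ w   — De Morgan
    = ¬x ∨ w   — idempotence
These differ: at w=1, x=0, y=1, E1 = 0 but E2 = 1.

No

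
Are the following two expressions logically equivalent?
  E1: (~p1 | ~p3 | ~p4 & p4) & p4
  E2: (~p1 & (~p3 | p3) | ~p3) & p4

E1: (~p1 | ~p3 | ~p4 & p4) & p4
    = (~p1 | ~p3) & p4   [complement / identity]
E2: (~p1 & (~p3 | p3) | ~p3) & p4
    = (~p1 | ~p3) & p4   [complement / identity]
Both reduce to (~p1 | ~p3) & p4, so they are equivalent.

Yes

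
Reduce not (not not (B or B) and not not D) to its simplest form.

not B or not D

not (not not (B or B) and not not D)
= not (B or B) or not D   [De Morgan]
= not B or not D   [idempotence]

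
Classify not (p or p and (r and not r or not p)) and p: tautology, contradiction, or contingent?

contradiction

not (p or p and (r and not r or not p)) and p
= not (p or p and not p) and p   — complement / identity
= not p and p   — complement / identity
= False   — complement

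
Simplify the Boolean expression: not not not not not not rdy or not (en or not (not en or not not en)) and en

rdy

not not not not not not rdy or not (en or not (not en or not not en)) and en
= not not not not not not rdy or not (en or en and not en) and en
= not not not not not not rdy or not en and en
= not not not not not not rdy
= not not not not rdy
= not not rdy
= rdy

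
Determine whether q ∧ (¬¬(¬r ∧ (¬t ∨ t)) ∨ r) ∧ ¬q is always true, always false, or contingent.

q ∧ (¬¬(¬r ∧ (¬t ∨ t)) ∨ r) ∧ ¬q
= q ∧ (¬¬¬r ∨ r) ∧ ¬q
= q ∧ (¬r ∨ r) ∧ ¬q
= q ∧ ¬q
= False

always false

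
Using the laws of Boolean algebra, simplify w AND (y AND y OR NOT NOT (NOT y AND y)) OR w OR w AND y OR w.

w

w AND (y AND y OR NOT NOT (NOT y AND y)) OR w OR w AND y OR w
= w AND (y AND y OR NOT y AND y) OR w OR w AND y OR w   (double negation)
= w AND y OR w OR w AND y OR w   (distribution)
= w AND y OR w   (idempotence)
= w   (absorption)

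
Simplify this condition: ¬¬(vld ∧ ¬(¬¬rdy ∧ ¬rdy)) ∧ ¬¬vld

vld

¬¬(vld ∧ ¬(¬¬rdy ∧ ¬rdy)) ∧ ¬¬vld
= ¬¬(vld ∧ (¬rdy ∨ rdy)) ∧ ¬¬vld   [De Morgan]
= ¬¬vld ∧ ¬¬vld   [complement / identity]
= ¬¬vld   [idempotence]
= vld   [double negation]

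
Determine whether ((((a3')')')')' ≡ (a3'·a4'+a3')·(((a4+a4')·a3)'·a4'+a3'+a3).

E1: ((((a3')')')')'
    = ((a3')')'   [double negation]
    = a3'   [double negation]
E2: (a3'·a4'+a3')·(((a4+a4')·a3)'·a4'+a3'+a3)
    = (a3'·a4'+a3')·(a3'·a4'+a3'+a3)   [complement / identity]
    = a3'·a4'+a3'   [absorption]
    = a3'   [absorption]
Both reduce to a3', so they are equivalent.

Yes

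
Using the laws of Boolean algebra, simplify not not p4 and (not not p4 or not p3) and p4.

p4

not not p4 and (not not p4 or not p3) and p4
= not not p4 and (p4 or not p3) and p4   [double negation]
= p4 and (p4 or not p3) and p4   [double negation]
= p4 and p4   [absorption]
= p4   [idempotence]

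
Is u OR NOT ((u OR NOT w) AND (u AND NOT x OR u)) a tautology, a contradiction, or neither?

u OR NOT ((u OR NOT w) AND (u AND NOT x OR u))
= u OR NOT ((u OR NOT w) AND u)   — absorption
= u OR NOT u   — absorption
= TRUE   — complement

tautology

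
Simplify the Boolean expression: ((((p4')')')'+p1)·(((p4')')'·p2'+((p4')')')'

p4

((((p4')')')'+p1)·(((p4')')'·p2'+((p4')')')'
= ((((p4')')')'+p1)·(((p4')')')'
= ((((p4')')')'+p1)·(p4')'
= ((p4')'+p1)·(p4')'
= (p4')'
= p4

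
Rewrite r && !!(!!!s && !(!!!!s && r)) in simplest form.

r && !s

r && !!(!!!s && !(!!!!s && r))
= r && !(!!s || !!!!s && r)   — De Morgan
= r && !(!!s || !!s && r)   — double negation
= r && !!!s   — absorption
= r && !s   — double negation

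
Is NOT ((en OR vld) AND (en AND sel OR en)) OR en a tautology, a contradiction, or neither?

tautology

NOT ((en OR vld) AND (en AND sel OR en)) OR en
= NOT ((en OR vld) AND en) OR en
= NOT en OR en
= TRUE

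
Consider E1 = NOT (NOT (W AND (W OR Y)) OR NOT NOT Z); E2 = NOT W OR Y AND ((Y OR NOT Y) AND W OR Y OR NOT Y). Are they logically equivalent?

E1: NOT (NOT (W AND (W OR Y)) OR NOT NOT Z)
    = W AND (W OR Y) AND NOT Z   — De Morgan
    = W AND NOT Z   — absorption
E2: NOT W OR Y AND ((Y OR NOT Y) AND W OR Y OR NOT Y)
    = NOT W OR Y AND (Y OR NOT Y)   — absorption
    = NOT W OR Y   — complement / identity
These differ: at W=0, Y=0, Z=1, E1 = 0 but E2 = 1.

No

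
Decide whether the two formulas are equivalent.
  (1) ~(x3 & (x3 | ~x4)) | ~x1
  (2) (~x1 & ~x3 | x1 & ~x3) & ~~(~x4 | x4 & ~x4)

No

E1: ~(x3 & (x3 | ~x4)) | ~x1
    = ~x3 | ~x1   [absorption]
E2: (~x1 & ~x3 | x1 & ~x3) & ~~(~x4 | x4 & ~x4)
    = (~x1 & ~x3 | x1 & ~x3) & ~~~x4   [complement / identity]
    = ~x3 & ~~~x4   [distribution]
    = ~x3 & ~x4   [double negation]
These differ: at x1=0, x3=0, x4=1, E1 = 1 but E2 = 0.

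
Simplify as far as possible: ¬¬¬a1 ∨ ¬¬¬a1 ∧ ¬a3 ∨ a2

¬¬¬a1 ∨ ¬¬¬a1 ∧ ¬a3 ∨ a2
= ¬¬¬a1 ∨ a2
= ¬a1 ∨ a2

¬a1 ∨ a2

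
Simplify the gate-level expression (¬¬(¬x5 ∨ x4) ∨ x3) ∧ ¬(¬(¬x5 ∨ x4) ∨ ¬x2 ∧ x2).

(¬¬(¬x5 ∨ x4) ∨ x3) ∧ ¬(¬(¬x5 ∨ x4) ∨ ¬x2 ∧ x2)
= (¬¬(¬x5 ∨ x4) ∨ x3) ∧ ¬¬(¬x5 ∨ x4)   — complement / identity
= ¬¬(¬x5 ∨ x4)   — absorption
= ¬x5 ∨ x4   — double negation

¬x5 ∨ x4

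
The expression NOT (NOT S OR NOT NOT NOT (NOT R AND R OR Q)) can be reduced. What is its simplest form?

NOT (NOT S OR NOT NOT NOT (NOT R AND R OR Q))
= S AND NOT NOT (NOT R AND R OR Q)   [De Morgan]
= S AND (NOT R AND R OR Q)   [double negation]
= S AND Q   [complement / identity]

S AND Q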